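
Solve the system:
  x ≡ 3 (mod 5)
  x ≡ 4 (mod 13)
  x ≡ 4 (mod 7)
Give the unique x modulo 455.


Moduli 5, 13, 7 are pairwise coprime; by CRT there is a unique solution modulo M = 5 · 13 · 7 = 455.
Solve pairwise, accumulating the modulus:
  Start with x ≡ 3 (mod 5).
  Combine with x ≡ 4 (mod 13): since gcd(5, 13) = 1, we get a unique residue mod 65.
    Write x = 3 + 5·t and substitute into x ≡ 4 (mod 13): 5·t ≡ 4 − 3 = 1 (mod 13).
    The inverse of 5 mod 13 is 8 (since 5·8 = 40 = 3·13 + 1), so t ≡ 8·1 = 8 ≡ 8 (mod 13).
    Then x = 3 + 5·8 = 43, valid modulo lcm(5, 13) = 65: x ≡ 43 (mod 65).
  Combine with x ≡ 4 (mod 7): since gcd(65, 7) = 1, we get a unique residue mod 455.
    Write x = 43 + 65·t and substitute into x ≡ 4 (mod 7): 65·t ≡ 4 − 43 = -39 (mod 7).
    Reduce coefficients mod 7: 2·t ≡ 3 (mod 7).
    The inverse of 2 mod 7 is 4 (since 2·4 = 8 = 1·7 + 1), so t ≡ 4·3 = 12 ≡ 5 (mod 7).
    Then x = 43 + 65·5 = 368, valid modulo lcm(65, 7) = 455: x ≡ 368 (mod 455).
Verify: 368 mod 5 = 3 ✓, 368 mod 13 = 4 ✓, 368 mod 7 = 4 ✓.

x ≡ 368 (mod 455).


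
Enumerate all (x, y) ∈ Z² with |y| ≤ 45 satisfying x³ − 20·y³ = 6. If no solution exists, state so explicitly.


The equation is x³ - 20y³ = 6. For fixed y, x³ = 20·y³ + 6, so a solution requires the RHS to be a perfect cube.
Strategy: iterate y from -45 to 45, compute RHS = 20·y³ + 6, and check whether it is a (positive or negative) perfect cube.
Check small values of y:
  y = 0: RHS = 6 is not a perfect cube.
  y = 1: RHS = 26 is not a perfect cube.
  y = -1: RHS = -14 is not a perfect cube.
  y = 2: RHS = 166 is not a perfect cube.
  y = -2: RHS = -154 is not a perfect cube.
  y = 3: RHS = 546 is not a perfect cube.
  y = -3: RHS = -534 is not a perfect cube.
Continuing the search up to |y| = 45 finds no solutions either.
No (x, y) in the scanned range satisfies the equation.

No integer solutions with |y| ≤ 45.


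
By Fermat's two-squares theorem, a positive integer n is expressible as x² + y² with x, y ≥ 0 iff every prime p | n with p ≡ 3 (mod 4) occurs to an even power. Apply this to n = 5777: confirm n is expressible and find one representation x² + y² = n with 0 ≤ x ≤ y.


Step 1: Factor n = 5777 = 53 · 109.
Step 2: Check the mod-4 condition on each prime factor: 53 ≡ 1 (mod 4), exponent 1; 109 ≡ 1 (mod 4), exponent 1.
All primes ≡ 3 (mod 4) appear to even exponent (or don't appear), so by the two-squares theorem n IS expressible as a sum of two squares.
Step 3: Build a representation. Here n = 53 · 109 is a product of primes ≡ 1 (mod 4). Each prime p ≡ 1 (mod 4) is itself a sum of two squares; find a² by testing p − a² for a perfect square:
  53: 53 − 1² = 52, 53 − 2² = 49 = 7² ⇒ 53 = 2² + 7².
  109: 109 − 1² = 108, 109 − 2² = 105, 109 − 3² = 100 = 10² ⇒ 109 = 3² + 10².
  Combine using the Brahmagupta–Fibonacci identity (a² + b²)(c² + d²) = (ac − bd)² + (ad + bc)² = (ac + bd)² + (ad − bc)²:
  53 · 109 = 5777: from (2² + 7²)(3² + 10²), take (2·3 − 7·10, 2·10 + 7·3) = (6 − 70, 20 + 21) = (-64, 41); dropping signs (only squares matter) gives (64, 41); check 64² + 41² = 4096 + 1681 = 5777 ✓.
Step 4: Order so x ≤ y and verify: 41² + 64² = 1681 + 4096 = 5777 = n. ✓

n = 5777 = 41² + 64² (one valid representation with x ≤ y).


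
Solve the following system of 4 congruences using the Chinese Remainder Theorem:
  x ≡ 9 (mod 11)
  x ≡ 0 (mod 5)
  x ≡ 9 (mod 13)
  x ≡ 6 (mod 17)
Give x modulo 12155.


Product of moduli M = 11 · 5 · 13 · 17 = 12155.
Merge one congruence at a time:
  Start: x ≡ 9 (mod 11).
  Combine with x ≡ 0 (mod 5); new modulus lcm = 55.
    Write x = 9 + 11·t and substitute into x ≡ 0 (mod 5): 11·t ≡ 0 − 9 = -9 (mod 5).
    Reduce coefficients mod 5: 1·t ≡ 1 (mod 5).
    So t ≡ 1 (mod 5).
    Then x = 9 + 11·1 = 20, valid modulo lcm(11, 5) = 55: x ≡ 20 (mod 55).
  Combine with x ≡ 9 (mod 13); new modulus lcm = 715.
    Write x = 20 + 55·t and substitute into x ≡ 9 (mod 13): 55·t ≡ 9 − 20 = -11 (mod 13).
    Reduce coefficients mod 13: 3·t ≡ 2 (mod 13).
    The inverse of 3 mod 13 is 9 (since 3·9 = 27 = 2·13 + 1), so t ≡ 9·2 = 18 ≡ 5 (mod 13).
    Then x = 20 + 55·5 = 295, valid modulo lcm(55, 13) = 715: x ≡ 295 (mod 715).
  Combine with x ≡ 6 (mod 17); new modulus lcm = 12155.
    Write x = 295 + 715·t and substitute into x ≡ 6 (mod 17): 715·t ≡ 6 − 295 = -289 (mod 17).
    Reduce coefficients mod 17: 1·t ≡ 0 (mod 17).
    So t ≡ 0 (mod 17).
    Then x = 295 + 715·0 = 295, valid modulo lcm(715, 17) = 12155: x ≡ 295 (mod 12155).
Verify against each original: 295 mod 11 = 9, 295 mod 5 = 0, 295 mod 13 = 9, 295 mod 17 = 6.

x ≡ 295 (mod 12155).


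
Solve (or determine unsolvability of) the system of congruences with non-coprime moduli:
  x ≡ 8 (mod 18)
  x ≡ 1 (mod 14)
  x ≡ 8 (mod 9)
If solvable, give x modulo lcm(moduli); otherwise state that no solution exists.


Moduli 18, 14, 9 are not pairwise coprime, so CRT works modulo lcm(m_i) when all pairwise compatibility conditions hold.
Pairwise compatibility: gcd(m_i, m_j) must divide a_i - a_j for every pair.
Merge one congruence at a time:
  Start: x ≡ 8 (mod 18).
  Combine with x ≡ 1 (mod 14): gcd(18, 14) = 2, and 1 - 8 = -7 is NOT divisible by 2.
    ⇒ system is inconsistent (no integer solution).

No solution (the system is inconsistent).


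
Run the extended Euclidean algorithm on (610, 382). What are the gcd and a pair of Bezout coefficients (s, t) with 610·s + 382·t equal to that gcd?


Euclidean algorithm on (610, 382) — divide until remainder is 0:
  610 = 1 · 382 + 228
  382 = 1 · 228 + 154
  228 = 1 · 154 + 74
  154 = 2 · 74 + 6
  74 = 12 · 6 + 2
  6 = 3 · 2 + 0
gcd(610, 382) = 2.
Track Bezout coefficients alongside the remainders: start with r₀ = 610 = a·1 + b·0 (s = 1, t = 0) and r₁ = 382 = a·0 + b·1 (s = 0, t = 1); each new remainder r_{k+1} = r_{k-1} − q_k·r_k inherits s_{k+1} = s_{k-1} − q_k·s_k, t_{k+1} = t_{k-1} − q_k·t_k, so r_k = a·s_k + b·t_k at every step:
  q = 1: r = 228, s = 1 − 1·0 = 1, t = 0 − 1·1 = -1  (check: 610·1 + 382·(-1) = 228)
  q = 1: r = 154, s = 0 − 1·1 = -1, t = 1 − 1·(-1) = 2  (check: 610·(-1) + 382·2 = 154)
  q = 1: r = 74, s = 1 − 1·(-1) = 2, t = -1 − 1·2 = -3  (check: 610·2 + 382·(-3) = 74)
  q = 2: r = 6, s = -1 − 2·2 = -5, t = 2 − 2·(-3) = 8  (check: 610·(-5) + 382·8 = 6)
  q = 12: r = 2, s = 2 − 12·(-5) = 62, t = -3 − 12·8 = -99  (check: 610·62 + 382·(-99) = 2)
The row with r = 2 (the gcd) gives the Bezout coefficients s = 62, t = -99.
Result: 610 · (62) + 382 · (-99) = 2.

gcd(610, 382) = 2; s = 62, t = -99 (check: 610·62 + 382·(-99) = 2).


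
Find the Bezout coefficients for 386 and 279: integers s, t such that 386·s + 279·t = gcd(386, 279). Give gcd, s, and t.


Euclidean algorithm on (386, 279) — divide until remainder is 0:
  386 = 1 · 279 + 107
  279 = 2 · 107 + 65
  107 = 1 · 65 + 42
  65 = 1 · 42 + 23
  42 = 1 · 23 + 19
  23 = 1 · 19 + 4
  19 = 4 · 4 + 3
  4 = 1 · 3 + 1
  3 = 3 · 1 + 0
gcd(386, 279) = 1.
Track Bezout coefficients alongside the remainders: start with r₀ = 386 = a·1 + b·0 (s = 1, t = 0) and r₁ = 279 = a·0 + b·1 (s = 0, t = 1); each new remainder r_{k+1} = r_{k-1} − q_k·r_k inherits s_{k+1} = s_{k-1} − q_k·s_k, t_{k+1} = t_{k-1} − q_k·t_k, so r_k = a·s_k + b·t_k at every step:
  q = 1: r = 107, s = 1 − 1·0 = 1, t = 0 − 1·1 = -1  (check: 386·1 + 279·(-1) = 107)
  q = 2: r = 65, s = 0 − 2·1 = -2, t = 1 − 2·(-1) = 3  (check: 386·(-2) + 279·3 = 65)
  q = 1: r = 42, s = 1 − 1·(-2) = 3, t = -1 − 1·3 = -4  (check: 386·3 + 279·(-4) = 42)
  q = 1: r = 23, s = -2 − 1·3 = -5, t = 3 − 1·(-4) = 7  (check: 386·(-5) + 279·7 = 23)
  q = 1: r = 19, s = 3 − 1·(-5) = 8, t = -4 − 1·7 = -11  (check: 386·8 + 279·(-11) = 19)
  q = 1: r = 4, s = -5 − 1·8 = -13, t = 7 − 1·(-11) = 18  (check: 386·(-13) + 279·18 = 4)
  q = 4: r = 3, s = 8 − 4·(-13) = 60, t = -11 − 4·18 = -83  (check: 386·60 + 279·(-83) = 3)
  q = 1: r = 1, s = -13 − 1·60 = -73, t = 18 − 1·(-83) = 101  (check: 386·(-73) + 279·101 = 1)
The row with r = 1 (the gcd) gives the Bezout coefficients s = -73, t = 101.
Result: 386 · (-73) + 279 · (101) = 1.

gcd(386, 279) = 1; s = -73, t = 101 (check: 386·(-73) + 279·101 = 1).


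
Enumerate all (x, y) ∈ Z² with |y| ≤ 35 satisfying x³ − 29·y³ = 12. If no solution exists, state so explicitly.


The equation is x³ - 29y³ = 12. For fixed y, x³ = 29·y³ + 12, so a solution requires the RHS to be a perfect cube.
Strategy: iterate y from -35 to 35, compute RHS = 29·y³ + 12, and check whether it is a (positive or negative) perfect cube.
Check small values of y:
  y = 0: RHS = 12 is not a perfect cube.
  y = 1: RHS = 41 is not a perfect cube.
  y = -1: RHS = -17 is not a perfect cube.
  y = 2: RHS = 244 is not a perfect cube.
  y = -2: RHS = -220 is not a perfect cube.
  y = 3: RHS = 795 is not a perfect cube.
  y = -3: RHS = -771 is not a perfect cube.
Continuing the search up to |y| = 35 finds no solutions either.
No (x, y) in the scanned range satisfies the equation.

No integer solutions with |y| ≤ 35.


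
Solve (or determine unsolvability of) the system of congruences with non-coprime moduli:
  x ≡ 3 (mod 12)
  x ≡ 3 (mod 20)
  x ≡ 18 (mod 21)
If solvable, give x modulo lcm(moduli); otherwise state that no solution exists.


Moduli 12, 20, 21 are not pairwise coprime, so CRT works modulo lcm(m_i) when all pairwise compatibility conditions hold.
Pairwise compatibility: gcd(m_i, m_j) must divide a_i - a_j for every pair.
Merge one congruence at a time:
  Start: x ≡ 3 (mod 12).
  Combine with x ≡ 3 (mod 20): gcd(12, 20) = 4; 3 - 3 = 0, which IS divisible by 4, so compatible.
    Write x = 3 + 12·t and substitute into x ≡ 3 (mod 20): 12·t ≡ 3 − 3 = 0 (mod 20).
    Divide the congruence (and modulus) by g = 4: 3·t ≡ 0 (mod 5).
    The inverse of 3 mod 5 is 2 (since 3·2 = 6 = 1·5 + 1), so t ≡ 2·0 = 0 ≡ 0 (mod 5).
    Then x = 3 + 12·0 = 3, valid modulo lcm(12, 20) = 60: x ≡ 3 (mod 60).
  Combine with x ≡ 18 (mod 21): gcd(60, 21) = 3; 18 - 3 = 15, which IS divisible by 3, so compatible.
    Write x = 3 + 60·t and substitute into x ≡ 18 (mod 21): 60·t ≡ 18 − 3 = 15 (mod 21).
    Divide the congruence (and modulus) by g = 3: 20·t ≡ 5 (mod 7).
    Reduce coefficients mod 7: 6·t ≡ 5 (mod 7).
    The inverse of 6 mod 7 is 6 (since 6·6 = 36 = 5·7 + 1), so t ≡ 6·5 = 30 ≡ 2 (mod 7).
    Then x = 3 + 60·2 = 123, valid modulo lcm(60, 21) = 420: x ≡ 123 (mod 420).
Verify: 123 mod 12 = 3, 123 mod 20 = 3, 123 mod 21 = 18.

x ≡ 123 (mod 420).


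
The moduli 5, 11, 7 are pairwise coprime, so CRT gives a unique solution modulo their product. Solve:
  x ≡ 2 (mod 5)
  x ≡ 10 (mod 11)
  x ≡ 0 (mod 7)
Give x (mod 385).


Moduli 5, 11, 7 are pairwise coprime; by CRT there is a unique solution modulo M = 5 · 11 · 7 = 385.
Solve pairwise, accumulating the modulus:
  Start with x ≡ 2 (mod 5).
  Combine with x ≡ 10 (mod 11): since gcd(5, 11) = 1, we get a unique residue mod 55.
    Write x = 2 + 5·t and substitute into x ≡ 10 (mod 11): 5·t ≡ 10 − 2 = 8 (mod 11).
    The inverse of 5 mod 11 is 9 (since 5·9 = 45 = 4·11 + 1), so t ≡ 9·8 = 72 ≡ 6 (mod 11).
    Then x = 2 + 5·6 = 32, valid modulo lcm(5, 11) = 55: x ≡ 32 (mod 55).
  Combine with x ≡ 0 (mod 7): since gcd(55, 7) = 1, we get a unique residue mod 385.
    Write x = 32 + 55·t and substitute into x ≡ 0 (mod 7): 55·t ≡ 0 − 32 = -32 (mod 7).
    Reduce coefficients mod 7: 6·t ≡ 3 (mod 7).
    The inverse of 6 mod 7 is 6 (since 6·6 = 36 = 5·7 + 1), so t ≡ 6·3 = 18 ≡ 4 (mod 7).
    Then x = 32 + 55·4 = 252, valid modulo lcm(55, 7) = 385: x ≡ 252 (mod 385).
Verify: 252 mod 5 = 2 ✓, 252 mod 11 = 10 ✓, 252 mod 7 = 0 ✓.

x ≡ 252 (mod 385).


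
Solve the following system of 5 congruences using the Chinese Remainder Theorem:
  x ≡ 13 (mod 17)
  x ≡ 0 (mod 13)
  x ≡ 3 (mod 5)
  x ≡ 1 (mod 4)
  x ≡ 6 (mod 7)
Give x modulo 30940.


Product of moduli M = 17 · 13 · 5 · 4 · 7 = 30940.
Merge one congruence at a time:
  Start: x ≡ 13 (mod 17).
  Combine with x ≡ 0 (mod 13); new modulus lcm = 221.
    Write x = 13 + 17·t and substitute into x ≡ 0 (mod 13): 17·t ≡ 0 − 13 = -13 (mod 13).
    Reduce coefficients mod 13: 4·t ≡ 0 (mod 13).
    The inverse of 4 mod 13 is 10 (since 4·10 = 40 = 3·13 + 1), so t ≡ 10·0 = 0 ≡ 0 (mod 13).
    Then x = 13 + 17·0 = 13, valid modulo lcm(17, 13) = 221: x ≡ 13 (mod 221).
  Combine with x ≡ 3 (mod 5); new modulus lcm = 1105.
    Write x = 13 + 221·t and substitute into x ≡ 3 (mod 5): 221·t ≡ 3 − 13 = -10 (mod 5).
    Reduce coefficients mod 5: 1·t ≡ 0 (mod 5).
    So t ≡ 0 (mod 5).
    Then x = 13 + 221·0 = 13, valid modulo lcm(221, 5) = 1105: x ≡ 13 (mod 1105).
  Combine with x ≡ 1 (mod 4); new modulus lcm = 4420.
    Write x = 13 + 1105·t and substitute into x ≡ 1 (mod 4): 1105·t ≡ 1 − 13 = -12 (mod 4).
    Reduce coefficients mod 4: 1·t ≡ 0 (mod 4).
    So t ≡ 0 (mod 4).
    Then x = 13 + 1105·0 = 13, valid modulo lcm(1105, 4) = 4420: x ≡ 13 (mod 4420).
  Combine with x ≡ 6 (mod 7); new modulus lcm = 30940.
    Write x = 13 + 4420·t and substitute into x ≡ 6 (mod 7): 4420·t ≡ 6 − 13 = -7 (mod 7).
    Reduce coefficients mod 7: 3·t ≡ 0 (mod 7).
    The inverse of 3 mod 7 is 5 (since 3·5 = 15 = 2·7 + 1), so t ≡ 5·0 = 0 ≡ 0 (mod 7).
    Then x = 13 + 4420·0 = 13, valid modulo lcm(4420, 7) = 30940: x ≡ 13 (mod 30940).
Verify against each original: 13 mod 17 = 13, 13 mod 13 = 0, 13 mod 5 = 3, 13 mod 4 = 1, 13 mod 7 = 6.

x ≡ 13 (mod 30940).


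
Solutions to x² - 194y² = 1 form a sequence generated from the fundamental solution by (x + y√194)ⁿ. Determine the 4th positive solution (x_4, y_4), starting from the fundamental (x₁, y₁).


Step 1: Find the fundamental solution (x₁, y₁) of x² - 194y² = 1.
  Expand √194 as a continued fraction. a₀ = ⌊√194⌋ = 13; iterate m_{k+1} = d_k·a_k − m_k, d_{k+1} = (194 − m_{k+1}²)/d_k, a_{k+1} = ⌊(a₀ + m_{k+1})/d_{k+1}⌋ (starting m₀ = 0, d₀ = 1), with convergents p_k = a_k·p_{k-1} + p_{k-2}, q_k = a_k·q_{k-1} + q_{k-2} (p₋₁ = 1, q₋₁ = 0):
  k = 0: a₀ = 13; p₀/q₀ = 13/1; p₀² − 194·q₀² = 169 − 194 = -25.
  k = 1: m = 13, d = 25, a = ⌊(13 + 13)/25⌋ = 1; p/q = (1·13 + 1)/(1·1 + 0) = 14/1; p² − 194·q² = 196 − 194 = 2.
  k = 2: m = 12, d = 2, a = ⌊(13 + 12)/2⌋ = 12; p/q = (12·14 + 13)/(12·1 + 1) = 181/13; p² − 194·q² = 32761 − 32786 = -25.
  k = 3: m = 12, d = 25, a = ⌊(13 + 12)/25⌋ = 1; p/q = (1·181 + 14)/(1·13 + 1) = 195/14; p² − 194·q² = 38025 − 38024 = 1.
  The first convergent with p² − 194·q² = 1 gives the fundamental solution (x₁, y₁) = (195, 14).
Step 2: Apply the recurrence (x_{n+1}, y_{n+1}) = (x₁x_n + 194y₁y_n, x₁y_n + y₁x_n) repeatedly.
  From (x_1, y_1) = (195, 14): x_2 = 195·195 + 194·14·14 = 76049; y_2 = 195·14 + 14·195 = 5460.
  From (x_2, y_2) = (76049, 5460): x_3 = 195·76049 + 194·14·5460 = 29658915; y_3 = 195·5460 + 14·76049 = 2129386.
  From (x_3, y_3) = (29658915, 2129386): x_4 = 195·29658915 + 194·14·2129386 = 11566900801; y_4 = 195·2129386 + 14·29658915 = 830455080.
Step 3: Verify x_4² - 194·y_4² = 133793194140174441601 - 133793194140174441600 = 1 (should be 1). ✓

(x_1, y_1) = (195, 14); (x_4, y_4) = (11566900801, 830455080).


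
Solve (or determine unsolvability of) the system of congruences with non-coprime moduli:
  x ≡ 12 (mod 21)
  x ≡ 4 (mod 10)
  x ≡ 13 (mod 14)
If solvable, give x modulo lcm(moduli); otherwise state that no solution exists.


Moduli 21, 10, 14 are not pairwise coprime, so CRT works modulo lcm(m_i) when all pairwise compatibility conditions hold.
Pairwise compatibility: gcd(m_i, m_j) must divide a_i - a_j for every pair.
Merge one congruence at a time:
  Start: x ≡ 12 (mod 21).
  Combine with x ≡ 4 (mod 10): gcd(21, 10) = 1; 4 - 12 = -8, which IS divisible by 1, so compatible.
    Write x = 12 + 21·t and substitute into x ≡ 4 (mod 10): 21·t ≡ 4 − 12 = -8 (mod 10).
    Reduce coefficients mod 10: 1·t ≡ 2 (mod 10).
    So t ≡ 2 (mod 10).
    Then x = 12 + 21·2 = 54, valid modulo lcm(21, 10) = 210: x ≡ 54 (mod 210).
  Combine with x ≡ 13 (mod 14): gcd(210, 14) = 14, and 13 - 54 = -41 is NOT divisible by 14.
    ⇒ system is inconsistent (no integer solution).

No solution (the system is inconsistent).


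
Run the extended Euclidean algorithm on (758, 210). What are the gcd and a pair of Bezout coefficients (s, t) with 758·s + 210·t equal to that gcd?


Euclidean algorithm on (758, 210) — divide until remainder is 0:
  758 = 3 · 210 + 128
  210 = 1 · 128 + 82
  128 = 1 · 82 + 46
  82 = 1 · 46 + 36
  46 = 1 · 36 + 10
  36 = 3 · 10 + 6
  10 = 1 · 6 + 4
  6 = 1 · 4 + 2
  4 = 2 · 2 + 0
gcd(758, 210) = 2.
Track Bezout coefficients alongside the remainders: start with r₀ = 758 = a·1 + b·0 (s = 1, t = 0) and r₁ = 210 = a·0 + b·1 (s = 0, t = 1); each new remainder r_{k+1} = r_{k-1} − q_k·r_k inherits s_{k+1} = s_{k-1} − q_k·s_k, t_{k+1} = t_{k-1} − q_k·t_k, so r_k = a·s_k + b·t_k at every step:
  q = 3: r = 128, s = 1 − 3·0 = 1, t = 0 − 3·1 = -3  (check: 758·1 + 210·(-3) = 128)
  q = 1: r = 82, s = 0 − 1·1 = -1, t = 1 − 1·(-3) = 4  (check: 758·(-1) + 210·4 = 82)
  q = 1: r = 46, s = 1 − 1·(-1) = 2, t = -3 − 1·4 = -7  (check: 758·2 + 210·(-7) = 46)
  q = 1: r = 36, s = -1 − 1·2 = -3, t = 4 − 1·(-7) = 11  (check: 758·(-3) + 210·11 = 36)
  q = 1: r = 10, s = 2 − 1·(-3) = 5, t = -7 − 1·11 = -18  (check: 758·5 + 210·(-18) = 10)
  q = 3: r = 6, s = -3 − 3·5 = -18, t = 11 − 3·(-18) = 65  (check: 758·(-18) + 210·65 = 6)
  q = 1: r = 4, s = 5 − 1·(-18) = 23, t = -18 − 1·65 = -83  (check: 758·23 + 210·(-83) = 4)
  q = 1: r = 2, s = -18 − 1·23 = -41, t = 65 − 1·(-83) = 148  (check: 758·(-41) + 210·148 = 2)
The row with r = 2 (the gcd) gives the Bezout coefficients s = -41, t = 148.
Result: 758 · (-41) + 210 · (148) = 2.

gcd(758, 210) = 2; s = -41, t = 148 (check: 758·(-41) + 210·148 = 2).


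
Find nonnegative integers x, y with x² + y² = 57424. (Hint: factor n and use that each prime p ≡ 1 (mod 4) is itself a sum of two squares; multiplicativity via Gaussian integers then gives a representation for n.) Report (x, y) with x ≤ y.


Step 1: Factor n = 57424 = 2^4 · 37 · 97.
Step 2: Check the mod-4 condition on each prime factor: 2 = 2 (special); 37 ≡ 1 (mod 4), exponent 1; 97 ≡ 1 (mod 4), exponent 1.
All primes ≡ 3 (mod 4) appear to even exponent (or don't appear), so by the two-squares theorem n IS expressible as a sum of two squares.
Step 3: Build a representation. Group n = k² · m with k = 4 and m = 37 · 97 = 3589 (a product of primes ≡ 1 (mod 4)); a representation of m scales to one of n via (k·x)² + (k·y)² = k²(x² + y²). Each prime p ≡ 1 (mod 4) is itself a sum of two squares; find a² by testing p − a² for a perfect square:
  37: 37 − 1² = 36 = 6² ⇒ 37 = 1² + 6².
  97: 97 − 1² = 96, 97 − 2² = 93, 97 − 3² = 88, 97 − 4² = 81 = 9² ⇒ 97 = 4² + 9².
  Combine using the Brahmagupta–Fibonacci identity (a² + b²)(c² + d²) = (ac − bd)² + (ad + bc)² = (ac + bd)² + (ad − bc)²:
  37 · 97 = 3589: from (1² + 6²)(4² + 9²), take (1·4 − 6·9, 1·9 + 6·4) = (4 − 54, 9 + 24) = (-50, 33); dropping signs (only squares matter) gives (50, 33); check 50² + 33² = 2500 + 1089 = 3589 ✓.
  Scale by k = 4: (4·50, 4·33) = (200, 132).
Step 4: Order so x ≤ y and verify: 132² + 200² = 17424 + 40000 = 57424 = n. ✓

n = 57424 = 132² + 200² (one valid representation with x ≤ y).


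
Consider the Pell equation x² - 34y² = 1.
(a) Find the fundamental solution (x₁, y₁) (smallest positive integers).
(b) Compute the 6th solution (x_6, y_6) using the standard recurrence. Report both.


Step 1: Find the fundamental solution (x₁, y₁) of x² - 34y² = 1.
  Expand √34 as a continued fraction. a₀ = ⌊√34⌋ = 5; iterate m_{k+1} = d_k·a_k − m_k, d_{k+1} = (34 − m_{k+1}²)/d_k, a_{k+1} = ⌊(a₀ + m_{k+1})/d_{k+1}⌋ (starting m₀ = 0, d₀ = 1), with convergents p_k = a_k·p_{k-1} + p_{k-2}, q_k = a_k·q_{k-1} + q_{k-2} (p₋₁ = 1, q₋₁ = 0):
  k = 0: a₀ = 5; p₀/q₀ = 5/1; p₀² − 34·q₀² = 25 − 34 = -9.
  k = 1: m = 5, d = 9, a = ⌊(5 + 5)/9⌋ = 1; p/q = (1·5 + 1)/(1·1 + 0) = 6/1; p² − 34·q² = 36 − 34 = 2.
  k = 2: m = 4, d = 2, a = ⌊(5 + 4)/2⌋ = 4; p/q = (4·6 + 5)/(4·1 + 1) = 29/5; p² − 34·q² = 841 − 850 = -9.
  k = 3: m = 4, d = 9, a = ⌊(5 + 4)/9⌋ = 1; p/q = (1·29 + 6)/(1·5 + 1) = 35/6; p² − 34·q² = 1225 − 1224 = 1.
  The first convergent with p² − 34·q² = 1 gives the fundamental solution (x₁, y₁) = (35, 6).
Step 2: Apply the recurrence (x_{n+1}, y_{n+1}) = (x₁x_n + 34y₁y_n, x₁y_n + y₁x_n) repeatedly.
  From (x_1, y_1) = (35, 6): x_2 = 35·35 + 34·6·6 = 2449; y_2 = 35·6 + 6·35 = 420.
  From (x_2, y_2) = (2449, 420): x_3 = 35·2449 + 34·6·420 = 171395; y_3 = 35·420 + 6·2449 = 29394.
  From (x_3, y_3) = (171395, 29394): x_4 = 35·171395 + 34·6·29394 = 11995201; y_4 = 35·29394 + 6·171395 = 2057160.
  From (x_4, y_4) = (11995201, 2057160): x_5 = 35·11995201 + 34·6·2057160 = 839492675; y_5 = 35·2057160 + 6·11995201 = 143971806.
  From (x_5, y_5) = (839492675, 143971806): x_6 = 35·839492675 + 34·6·143971806 = 58752492049; y_6 = 35·143971806 + 6·839492675 = 10075969260.
Step 3: Verify x_6² - 34·y_6² = 3451855321967808218401 - 3451855321967808218400 = 1 (should be 1). ✓

(x_1, y_1) = (35, 6); (x_6, y_6) = (58752492049, 10075969260).


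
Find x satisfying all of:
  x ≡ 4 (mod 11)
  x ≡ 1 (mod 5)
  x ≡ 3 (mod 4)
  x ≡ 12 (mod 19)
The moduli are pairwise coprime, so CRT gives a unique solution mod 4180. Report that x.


Product of moduli M = 11 · 5 · 4 · 19 = 4180.
Merge one congruence at a time:
  Start: x ≡ 4 (mod 11).
  Combine with x ≡ 1 (mod 5); new modulus lcm = 55.
    Write x = 4 + 11·t and substitute into x ≡ 1 (mod 5): 11·t ≡ 1 − 4 = -3 (mod 5).
    Reduce coefficients mod 5: 1·t ≡ 2 (mod 5).
    So t ≡ 2 (mod 5).
    Then x = 4 + 11·2 = 26, valid modulo lcm(11, 5) = 55: x ≡ 26 (mod 55).
  Combine with x ≡ 3 (mod 4); new modulus lcm = 220.
    Write x = 26 + 55·t and substitute into x ≡ 3 (mod 4): 55·t ≡ 3 − 26 = -23 (mod 4).
    Reduce coefficients mod 4: 3·t ≡ 1 (mod 4).
    The inverse of 3 mod 4 is 3 (since 3·3 = 9 = 2·4 + 1), so t ≡ 3·1 = 3 ≡ 3 (mod 4).
    Then x = 26 + 55·3 = 191, valid modulo lcm(55, 4) = 220: x ≡ 191 (mod 220).
  Combine with x ≡ 12 (mod 19); new modulus lcm = 4180.
    Write x = 191 + 220·t and substitute into x ≡ 12 (mod 19): 220·t ≡ 12 − 191 = -179 (mod 19).
    Reduce coefficients mod 19: 11·t ≡ 11 (mod 19).
    The inverse of 11 mod 19 is 7 (since 11·7 = 77 = 4·19 + 1), so t ≡ 7·11 = 77 ≡ 1 (mod 19).
    Then x = 191 + 220·1 = 411, valid modulo lcm(220, 19) = 4180: x ≡ 411 (mod 4180).
Verify against each original: 411 mod 11 = 4, 411 mod 5 = 1, 411 mod 4 = 3, 411 mod 19 = 12.

x ≡ 411 (mod 4180).


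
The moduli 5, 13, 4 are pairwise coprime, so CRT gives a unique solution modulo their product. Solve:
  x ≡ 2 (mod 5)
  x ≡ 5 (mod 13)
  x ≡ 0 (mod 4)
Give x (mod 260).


Moduli 5, 13, 4 are pairwise coprime; by CRT there is a unique solution modulo M = 5 · 13 · 4 = 260.
Solve pairwise, accumulating the modulus:
  Start with x ≡ 2 (mod 5).
  Combine with x ≡ 5 (mod 13): since gcd(5, 13) = 1, we get a unique residue mod 65.
    Write x = 2 + 5·t and substitute into x ≡ 5 (mod 13): 5·t ≡ 5 − 2 = 3 (mod 13).
    The inverse of 5 mod 13 is 8 (since 5·8 = 40 = 3·13 + 1), so t ≡ 8·3 = 24 ≡ 11 (mod 13).
    Then x = 2 + 5·11 = 57, valid modulo lcm(5, 13) = 65: x ≡ 57 (mod 65).
  Combine with x ≡ 0 (mod 4): since gcd(65, 4) = 1, we get a unique residue mod 260.
    Write x = 57 + 65·t and substitute into x ≡ 0 (mod 4): 65·t ≡ 0 − 57 = -57 (mod 4).
    Reduce coefficients mod 4: 1·t ≡ 3 (mod 4).
    So t ≡ 3 (mod 4).
    Then x = 57 + 65·3 = 252, valid modulo lcm(65, 4) = 260: x ≡ 252 (mod 260).
Verify: 252 mod 5 = 2 ✓, 252 mod 13 = 5 ✓, 252 mod 4 = 0 ✓.

x ≡ 252 (mod 260).


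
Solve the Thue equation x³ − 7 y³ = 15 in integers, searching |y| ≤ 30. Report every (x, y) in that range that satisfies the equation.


The equation is x³ - 7y³ = 15. For fixed y, x³ = 7·y³ + 15, so a solution requires the RHS to be a perfect cube.
Strategy: iterate y from -30 to 30, compute RHS = 7·y³ + 15, and check whether it is a (positive or negative) perfect cube.
Check small values of y:
  y = 0: RHS = 15 is not a perfect cube.
  y = 1: RHS = 22 is not a perfect cube.
  y = -1: RHS = 8 = (2)³ ⇒ x = 2 works.
  y = 2: RHS = 71 is not a perfect cube.
  y = -2: RHS = -41 is not a perfect cube.
  y = 3: RHS = 204 is not a perfect cube.
  y = -3: RHS = -174 is not a perfect cube.
Continuing, at y = 23: RHS = 85184 = (44)³ ⇒ x = 44 works.
Searching the remaining y in |y| ≤ 30 finds no further solutions.
Collected solutions: (2, -1), (44, 23).

Solutions (with |y| ≤ 30): (2, -1), (44, 23).


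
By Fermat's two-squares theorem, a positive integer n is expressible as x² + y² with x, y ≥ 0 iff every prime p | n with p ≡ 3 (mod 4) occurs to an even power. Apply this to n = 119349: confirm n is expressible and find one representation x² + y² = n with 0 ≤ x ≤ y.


Step 1: Factor n = 119349 = 3^2 · 89 · 149.
Step 2: Check the mod-4 condition on each prime factor: 3 ≡ 3 (mod 4), exponent 2 (must be even); 89 ≡ 1 (mod 4), exponent 1; 149 ≡ 1 (mod 4), exponent 1.
All primes ≡ 3 (mod 4) appear to even exponent (or don't appear), so by the two-squares theorem n IS expressible as a sum of two squares.
Step 3: Build a representation. Group n = k² · m with k = 3 and m = 89 · 149 = 13261 (a product of primes ≡ 1 (mod 4)); a representation of m scales to one of n via (k·x)² + (k·y)² = k²(x² + y²). Each prime p ≡ 1 (mod 4) is itself a sum of two squares; find a² by testing p − a² for a perfect square:
  89: 89 − 1² = 88, 89 − 2² = 85, 89 − 3² = 80, 89 − 4² = 73, 89 − 5² = 64 = 8² ⇒ 89 = 5² + 8².
  149: 149 − 1² = 148, 149 − 2² = 145, 149 − 3² = 140, 149 − 4² = 133, 149 − 5² = 124, 149 − 6² = 113, 149 − 7² = 100 = 10² ⇒ 149 = 7² + 10².
  Combine using the Brahmagupta–Fibonacci identity (a² + b²)(c² + d²) = (ac − bd)² + (ad + bc)² = (ac + bd)² + (ad − bc)²:
  89 · 149 = 13261: from (5² + 8²)(7² + 10²), take (5·7 − 8·10, 5·10 + 8·7) = (35 − 80, 50 + 56) = (-45, 106); dropping signs (only squares matter) gives (45, 106); check 45² + 106² = 2025 + 11236 = 13261 ✓.
  Scale by k = 3: (3·45, 3·106) = (135, 318).
Step 4: Order so x ≤ y and verify: 135² + 318² = 18225 + 101124 = 119349 = n. ✓

n = 119349 = 135² + 318² (one valid representation with x ≤ y).


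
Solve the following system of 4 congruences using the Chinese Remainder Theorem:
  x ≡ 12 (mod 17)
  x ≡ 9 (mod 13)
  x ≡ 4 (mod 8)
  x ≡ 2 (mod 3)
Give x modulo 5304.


Product of moduli M = 17 · 13 · 8 · 3 = 5304.
Merge one congruence at a time:
  Start: x ≡ 12 (mod 17).
  Combine with x ≡ 9 (mod 13); new modulus lcm = 221.
    Write x = 12 + 17·t and substitute into x ≡ 9 (mod 13): 17·t ≡ 9 − 12 = -3 (mod 13).
    Reduce coefficients mod 13: 4·t ≡ 10 (mod 13).
    The inverse of 4 mod 13 is 10 (since 4·10 = 40 = 3·13 + 1), so t ≡ 10·10 = 100 ≡ 9 (mod 13).
    Then x = 12 + 17·9 = 165, valid modulo lcm(17, 13) = 221: x ≡ 165 (mod 221).
  Combine with x ≡ 4 (mod 8); new modulus lcm = 1768.
    Write x = 165 + 221·t and substitute into x ≡ 4 (mod 8): 221·t ≡ 4 − 165 = -161 (mod 8).
    Reduce coefficients mod 8: 5·t ≡ 7 (mod 8).
    The inverse of 5 mod 8 is 5 (since 5·5 = 25 = 3·8 + 1), so t ≡ 5·7 = 35 ≡ 3 (mod 8).
    Then x = 165 + 221·3 = 828, valid modulo lcm(221, 8) = 1768: x ≡ 828 (mod 1768).
  Combine with x ≡ 2 (mod 3); new modulus lcm = 5304.
    Write x = 828 + 1768·t and substitute into x ≡ 2 (mod 3): 1768·t ≡ 2 − 828 = -826 (mod 3).
    Reduce coefficients mod 3: 1·t ≡ 2 (mod 3).
    So t ≡ 2 (mod 3).
    Then x = 828 + 1768·2 = 4364, valid modulo lcm(1768, 3) = 5304: x ≡ 4364 (mod 5304).
Verify against each original: 4364 mod 17 = 12, 4364 mod 13 = 9, 4364 mod 8 = 4, 4364 mod 3 = 2.

x ≡ 4364 (mod 5304).


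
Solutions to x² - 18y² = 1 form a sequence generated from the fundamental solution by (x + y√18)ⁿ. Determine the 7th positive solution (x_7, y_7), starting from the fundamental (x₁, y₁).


Step 1: Find the fundamental solution (x₁, y₁) of x² - 18y² = 1.
  Expand √18 as a continued fraction. a₀ = ⌊√18⌋ = 4; iterate m_{k+1} = d_k·a_k − m_k, d_{k+1} = (18 − m_{k+1}²)/d_k, a_{k+1} = ⌊(a₀ + m_{k+1})/d_{k+1}⌋ (starting m₀ = 0, d₀ = 1), with convergents p_k = a_k·p_{k-1} + p_{k-2}, q_k = a_k·q_{k-1} + q_{k-2} (p₋₁ = 1, q₋₁ = 0):
  k = 0: a₀ = 4; p₀/q₀ = 4/1; p₀² − 18·q₀² = 16 − 18 = -2.
  k = 1: m = 4, d = 2, a = ⌊(4 + 4)/2⌋ = 4; p/q = (4·4 + 1)/(4·1 + 0) = 17/4; p² − 18·q² = 289 − 288 = 1.
  The first convergent with p² − 18·q² = 1 gives the fundamental solution (x₁, y₁) = (17, 4).
Step 2: Apply the recurrence (x_{n+1}, y_{n+1}) = (x₁x_n + 18y₁y_n, x₁y_n + y₁x_n) repeatedly.
  From (x_1, y_1) = (17, 4): x_2 = 17·17 + 18·4·4 = 577; y_2 = 17·4 + 4·17 = 136.
  From (x_2, y_2) = (577, 136): x_3 = 17·577 + 18·4·136 = 19601; y_3 = 17·136 + 4·577 = 4620.
  From (x_3, y_3) = (19601, 4620): x_4 = 17·19601 + 18·4·4620 = 665857; y_4 = 17·4620 + 4·19601 = 156944.
  From (x_4, y_4) = (665857, 156944): x_5 = 17·665857 + 18·4·156944 = 22619537; y_5 = 17·156944 + 4·665857 = 5331476.
  From (x_5, y_5) = (22619537, 5331476): x_6 = 17·22619537 + 18·4·5331476 = 768398401; y_6 = 17·5331476 + 4·22619537 = 181113240.
  From (x_6, y_6) = (768398401, 181113240): x_7 = 17·768398401 + 18·4·181113240 = 26102926097; y_7 = 17·181113240 + 4·768398401 = 6152518684.
Step 3: Verify x_7² - 18·y_7² = 681362750825443653409 - 681362750825443653408 = 1 (should be 1). ✓

(x_1, y_1) = (17, 4); (x_7, y_7) = (26102926097, 6152518684).


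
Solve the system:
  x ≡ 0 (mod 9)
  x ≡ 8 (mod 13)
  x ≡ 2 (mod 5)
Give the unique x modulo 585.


Moduli 9, 13, 5 are pairwise coprime; by CRT there is a unique solution modulo M = 9 · 13 · 5 = 585.
Solve pairwise, accumulating the modulus:
  Start with x ≡ 0 (mod 9).
  Combine with x ≡ 8 (mod 13): since gcd(9, 13) = 1, we get a unique residue mod 117.
    Write x = 0 + 9·t and substitute into x ≡ 8 (mod 13): 9·t ≡ 8 − 0 = 8 (mod 13).
    The inverse of 9 mod 13 is 3 (since 9·3 = 27 = 2·13 + 1), so t ≡ 3·8 = 24 ≡ 11 (mod 13).
    Then x = 0 + 9·11 = 99, valid modulo lcm(9, 13) = 117: x ≡ 99 (mod 117).
  Combine with x ≡ 2 (mod 5): since gcd(117, 5) = 1, we get a unique residue mod 585.
    Write x = 99 + 117·t and substitute into x ≡ 2 (mod 5): 117·t ≡ 2 − 99 = -97 (mod 5).
    Reduce coefficients mod 5: 2·t ≡ 3 (mod 5).
    The inverse of 2 mod 5 is 3 (since 2·3 = 6 = 1·5 + 1), so t ≡ 3·3 = 9 ≡ 4 (mod 5).
    Then x = 99 + 117·4 = 567, valid modulo lcm(117, 5) = 585: x ≡ 567 (mod 585).
Verify: 567 mod 9 = 0 ✓, 567 mod 13 = 8 ✓, 567 mod 5 = 2 ✓.

x ≡ 567 (mod 585).


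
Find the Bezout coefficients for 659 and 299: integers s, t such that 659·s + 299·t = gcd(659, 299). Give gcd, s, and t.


Euclidean algorithm on (659, 299) — divide until remainder is 0:
  659 = 2 · 299 + 61
  299 = 4 · 61 + 55
  61 = 1 · 55 + 6
  55 = 9 · 6 + 1
  6 = 6 · 1 + 0
gcd(659, 299) = 1.
Track Bezout coefficients alongside the remainders: start with r₀ = 659 = a·1 + b·0 (s = 1, t = 0) and r₁ = 299 = a·0 + b·1 (s = 0, t = 1); each new remainder r_{k+1} = r_{k-1} − q_k·r_k inherits s_{k+1} = s_{k-1} − q_k·s_k, t_{k+1} = t_{k-1} − q_k·t_k, so r_k = a·s_k + b·t_k at every step:
  q = 2: r = 61, s = 1 − 2·0 = 1, t = 0 − 2·1 = -2  (check: 659·1 + 299·(-2) = 61)
  q = 4: r = 55, s = 0 − 4·1 = -4, t = 1 − 4·(-2) = 9  (check: 659·(-4) + 299·9 = 55)
  q = 1: r = 6, s = 1 − 1·(-4) = 5, t = -2 − 1·9 = -11  (check: 659·5 + 299·(-11) = 6)
  q = 9: r = 1, s = -4 − 9·5 = -49, t = 9 − 9·(-11) = 108  (check: 659·(-49) + 299·108 = 1)
The row with r = 1 (the gcd) gives the Bezout coefficients s = -49, t = 108.
Result: 659 · (-49) + 299 · (108) = 1.

gcd(659, 299) = 1; s = -49, t = 108 (check: 659·(-49) + 299·108 = 1).


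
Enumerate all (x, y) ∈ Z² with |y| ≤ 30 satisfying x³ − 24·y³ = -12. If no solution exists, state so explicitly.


The equation is x³ - 24y³ = -12. For fixed y, x³ = 24·y³ − 12, so a solution requires the RHS to be a perfect cube.
Strategy: iterate y from -30 to 30, compute RHS = 24·y³ − 12, and check whether it is a (positive or negative) perfect cube.
Check small values of y:
  y = 0: RHS = -12 is not a perfect cube.
  y = 1: RHS = 12 is not a perfect cube.
  y = -1: RHS = -36 is not a perfect cube.
  y = 2: RHS = 180 is not a perfect cube.
  y = -2: RHS = -204 is not a perfect cube.
  y = 3: RHS = 636 is not a perfect cube.
  y = -3: RHS = -660 is not a perfect cube.
Continuing the search up to |y| = 30 finds no solutions either.
No (x, y) in the scanned range satisfies the equation.

No integer solutions with |y| ≤ 30.


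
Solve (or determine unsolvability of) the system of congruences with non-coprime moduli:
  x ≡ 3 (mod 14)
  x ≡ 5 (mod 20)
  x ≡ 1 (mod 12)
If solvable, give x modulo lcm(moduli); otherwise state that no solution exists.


Moduli 14, 20, 12 are not pairwise coprime, so CRT works modulo lcm(m_i) when all pairwise compatibility conditions hold.
Pairwise compatibility: gcd(m_i, m_j) must divide a_i - a_j for every pair.
Merge one congruence at a time:
  Start: x ≡ 3 (mod 14).
  Combine with x ≡ 5 (mod 20): gcd(14, 20) = 2; 5 - 3 = 2, which IS divisible by 2, so compatible.
    Write x = 3 + 14·t and substitute into x ≡ 5 (mod 20): 14·t ≡ 5 − 3 = 2 (mod 20).
    Divide the congruence (and modulus) by g = 2: 7·t ≡ 1 (mod 10).
    The inverse of 7 mod 10 is 3 (since 7·3 = 21 = 2·10 + 1), so t ≡ 3·1 = 3 ≡ 3 (mod 10).
    Then x = 3 + 14·3 = 45, valid modulo lcm(14, 20) = 140: x ≡ 45 (mod 140).
  Combine with x ≡ 1 (mod 12): gcd(140, 12) = 4; 1 - 45 = -44, which IS divisible by 4, so compatible.
    Write x = 45 + 140·t and substitute into x ≡ 1 (mod 12): 140·t ≡ 1 − 45 = -44 (mod 12).
    Divide the congruence (and modulus) by g = 4: 35·t ≡ -11 (mod 3).
    Reduce coefficients mod 3: 2·t ≡ 1 (mod 3).
    The inverse of 2 mod 3 is 2 (since 2·2 = 4 = 1·3 + 1), so t ≡ 2·1 = 2 ≡ 2 (mod 3).
    Then x = 45 + 140·2 = 325, valid modulo lcm(140, 12) = 420: x ≡ 325 (mod 420).
Verify: 325 mod 14 = 3, 325 mod 20 = 5, 325 mod 12 = 1.

x ≡ 325 (mod 420).


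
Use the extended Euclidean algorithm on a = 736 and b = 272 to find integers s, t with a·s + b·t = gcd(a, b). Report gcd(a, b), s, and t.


Euclidean algorithm on (736, 272) — divide until remainder is 0:
  736 = 2 · 272 + 192
  272 = 1 · 192 + 80
  192 = 2 · 80 + 32
  80 = 2 · 32 + 16
  32 = 2 · 16 + 0
gcd(736, 272) = 16.
Track Bezout coefficients alongside the remainders: start with r₀ = 736 = a·1 + b·0 (s = 1, t = 0) and r₁ = 272 = a·0 + b·1 (s = 0, t = 1); each new remainder r_{k+1} = r_{k-1} − q_k·r_k inherits s_{k+1} = s_{k-1} − q_k·s_k, t_{k+1} = t_{k-1} − q_k·t_k, so r_k = a·s_k + b·t_k at every step:
  q = 2: r = 192, s = 1 − 2·0 = 1, t = 0 − 2·1 = -2  (check: 736·1 + 272·(-2) = 192)
  q = 1: r = 80, s = 0 − 1·1 = -1, t = 1 − 1·(-2) = 3  (check: 736·(-1) + 272·3 = 80)
  q = 2: r = 32, s = 1 − 2·(-1) = 3, t = -2 − 2·3 = -8  (check: 736·3 + 272·(-8) = 32)
  q = 2: r = 16, s = -1 − 2·3 = -7, t = 3 − 2·(-8) = 19  (check: 736·(-7) + 272·19 = 16)
The row with r = 16 (the gcd) gives the Bezout coefficients s = -7, t = 19.
Result: 736 · (-7) + 272 · (19) = 16.

gcd(736, 272) = 16; s = -7, t = 19 (check: 736·(-7) + 272·19 = 16).


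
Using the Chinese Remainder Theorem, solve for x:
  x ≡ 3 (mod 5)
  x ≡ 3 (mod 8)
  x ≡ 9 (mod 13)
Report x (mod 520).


Moduli 5, 8, 13 are pairwise coprime; by CRT there is a unique solution modulo M = 5 · 8 · 13 = 520.
Solve pairwise, accumulating the modulus:
  Start with x ≡ 3 (mod 5).
  Combine with x ≡ 3 (mod 8): since gcd(5, 8) = 1, we get a unique residue mod 40.
    Write x = 3 + 5·t and substitute into x ≡ 3 (mod 8): 5·t ≡ 3 − 3 = 0 (mod 8).
    The inverse of 5 mod 8 is 5 (since 5·5 = 25 = 3·8 + 1), so t ≡ 5·0 = 0 ≡ 0 (mod 8).
    Then x = 3 + 5·0 = 3, valid modulo lcm(5, 8) = 40: x ≡ 3 (mod 40).
  Combine with x ≡ 9 (mod 13): since gcd(40, 13) = 1, we get a unique residue mod 520.
    Write x = 3 + 40·t and substitute into x ≡ 9 (mod 13): 40·t ≡ 9 − 3 = 6 (mod 13).
    Reduce coefficients mod 13: 1·t ≡ 6 (mod 13).
    So t ≡ 6 (mod 13).
    Then x = 3 + 40·6 = 243, valid modulo lcm(40, 13) = 520: x ≡ 243 (mod 520).
Verify: 243 mod 5 = 3 ✓, 243 mod 8 = 3 ✓, 243 mod 13 = 9 ✓.

x ≡ 243 (mod 520).


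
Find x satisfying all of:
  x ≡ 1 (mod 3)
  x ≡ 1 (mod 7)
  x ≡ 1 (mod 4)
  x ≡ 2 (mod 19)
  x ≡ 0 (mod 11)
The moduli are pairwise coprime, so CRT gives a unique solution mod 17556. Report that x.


Product of moduli M = 3 · 7 · 4 · 19 · 11 = 17556.
Merge one congruence at a time:
  Start: x ≡ 1 (mod 3).
  Combine with x ≡ 1 (mod 7); new modulus lcm = 21.
    Write x = 1 + 3·t and substitute into x ≡ 1 (mod 7): 3·t ≡ 1 − 1 = 0 (mod 7).
    The inverse of 3 mod 7 is 5 (since 3·5 = 15 = 2·7 + 1), so t ≡ 5·0 = 0 ≡ 0 (mod 7).
    Then x = 1 + 3·0 = 1, valid modulo lcm(3, 7) = 21: x ≡ 1 (mod 21).
  Combine with x ≡ 1 (mod 4); new modulus lcm = 84.
    Write x = 1 + 21·t and substitute into x ≡ 1 (mod 4): 21·t ≡ 1 − 1 = 0 (mod 4).
    Reduce coefficients mod 4: 1·t ≡ 0 (mod 4).
    So t ≡ 0 (mod 4).
    Then x = 1 + 21·0 = 1, valid modulo lcm(21, 4) = 84: x ≡ 1 (mod 84).
  Combine with x ≡ 2 (mod 19); new modulus lcm = 1596.
    Write x = 1 + 84·t and substitute into x ≡ 2 (mod 19): 84·t ≡ 2 − 1 = 1 (mod 19).
    Reduce coefficients mod 19: 8·t ≡ 1 (mod 19).
    The inverse of 8 mod 19 is 12 (since 8·12 = 96 = 5·19 + 1), so t ≡ 12·1 = 12 ≡ 12 (mod 19).
    Then x = 1 + 84·12 = 1009, valid modulo lcm(84, 19) = 1596: x ≡ 1009 (mod 1596).
  Combine with x ≡ 0 (mod 11); new modulus lcm = 17556.
    Write x = 1009 + 1596·t and substitute into x ≡ 0 (mod 11): 1596·t ≡ 0 − 1009 = -1009 (mod 11).
    Reduce coefficients mod 11: 1·t ≡ 3 (mod 11).
    So t ≡ 3 (mod 11).
    Then x = 1009 + 1596·3 = 5797, valid modulo lcm(1596, 11) = 17556: x ≡ 5797 (mod 17556).
Verify against each original: 5797 mod 3 = 1, 5797 mod 7 = 1, 5797 mod 4 = 1, 5797 mod 19 = 2, 5797 mod 11 = 0.

x ≡ 5797 (mod 17556).


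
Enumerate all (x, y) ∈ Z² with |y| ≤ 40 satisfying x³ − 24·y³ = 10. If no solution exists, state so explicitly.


The equation is x³ - 24y³ = 10. For fixed y, x³ = 24·y³ + 10, so a solution requires the RHS to be a perfect cube.
Strategy: iterate y from -40 to 40, compute RHS = 24·y³ + 10, and check whether it is a (positive or negative) perfect cube.
Check small values of y:
  y = 0: RHS = 10 is not a perfect cube.
  y = 1: RHS = 34 is not a perfect cube.
  y = -1: RHS = -14 is not a perfect cube.
  y = 2: RHS = 202 is not a perfect cube.
  y = -2: RHS = -182 is not a perfect cube.
  y = 3: RHS = 658 is not a perfect cube.
  y = -3: RHS = -638 is not a perfect cube.
Continuing the search up to |y| = 40 finds no solutions either.
No (x, y) in the scanned range satisfies the equation.

No integer solutions with |y| ≤ 40.
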